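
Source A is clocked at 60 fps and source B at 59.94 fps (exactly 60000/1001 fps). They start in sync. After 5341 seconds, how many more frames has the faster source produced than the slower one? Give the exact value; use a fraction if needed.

A emits 60 × 5341 = 320460 frames; B emits 60000/1001 × 5341 = 45780000/143.
Difference = 45780/143 frames (≈ 320.1399); B is behind A.

45780/143 frames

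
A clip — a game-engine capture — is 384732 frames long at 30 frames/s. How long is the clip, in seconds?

12824.4 seconds

Running time = 384732 / (30) = 12824.4 s.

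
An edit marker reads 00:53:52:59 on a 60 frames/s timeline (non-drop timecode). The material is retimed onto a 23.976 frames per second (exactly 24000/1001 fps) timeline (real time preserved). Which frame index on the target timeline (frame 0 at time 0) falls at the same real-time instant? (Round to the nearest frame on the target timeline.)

Source frame index: (0×3600 + 53×60 + 52) × 60 + 59 = 193979.
Real time: 193979 / (60) = 193979/60 s.
Target frame: (193979/60) × (24000/1001) = 77591600/1001 ≈ 77514.086 → 77514.

frame 77514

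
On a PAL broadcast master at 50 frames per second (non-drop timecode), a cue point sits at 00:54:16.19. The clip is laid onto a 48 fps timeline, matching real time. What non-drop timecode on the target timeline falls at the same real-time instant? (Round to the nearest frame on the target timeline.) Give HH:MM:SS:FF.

Source frame index: (0×3600 + 54×60 + 16) × 50 + 19 = 162819.
Real time: 162819 / (50) = 162819/50 s.
Target frame: (162819/50) × (48) = 3907656/25 ≈ 156306.240 → 156306.
At 48 labels/s: frame 156306 → 00:54:16:18.

00:54:16:18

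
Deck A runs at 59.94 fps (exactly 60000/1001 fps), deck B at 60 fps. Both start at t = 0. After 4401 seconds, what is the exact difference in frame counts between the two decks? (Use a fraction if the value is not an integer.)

A emits 60000/1001 × 4401 = 264060000/1001 frames; B emits 60 × 4401 = 264060.
Difference = 264060/1001 frames (≈ 263.7962); B is ahead of A.

264060/1001 frames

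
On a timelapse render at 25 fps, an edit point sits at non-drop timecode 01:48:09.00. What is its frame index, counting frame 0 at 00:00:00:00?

frame 162225

Total seconds to the label: (1 × 3600 + 48 × 60 + 9) = 6489.
Frame index = 6489 × 25 + 0 = 162225.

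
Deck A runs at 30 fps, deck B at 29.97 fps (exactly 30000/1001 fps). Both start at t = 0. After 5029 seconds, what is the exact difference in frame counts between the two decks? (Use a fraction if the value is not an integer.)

A emits 30 × 5029 = 150870 frames; B emits 30000/1001 × 5029 = 150870000/1001.
Difference = 150870/1001 frames (≈ 150.7193); B is behind A.

150870/1001 frames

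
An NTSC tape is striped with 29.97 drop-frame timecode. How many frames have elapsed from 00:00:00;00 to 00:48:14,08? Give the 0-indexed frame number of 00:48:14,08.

86740

As if non-drop at 30 labels/s: (0 × 3600 + 48 × 60 + 14) × 30 + 8 = 86828.
Minute boundaries passed: 48; those not divisible by 10: 48 − 4 = 44; dropped labels = 2 × 44 = 88.
Actual frame index = 86828 − 88 = 86740.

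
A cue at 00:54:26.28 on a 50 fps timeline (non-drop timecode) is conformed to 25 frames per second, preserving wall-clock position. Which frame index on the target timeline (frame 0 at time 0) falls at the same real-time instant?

frame 81664

Source frame index: (0×3600 + 54×60 + 26) × 50 + 28 = 163328.
Real time: 163328 / (50) = 81664/25 s.
Target frame: (81664/25) × (25) = 81664.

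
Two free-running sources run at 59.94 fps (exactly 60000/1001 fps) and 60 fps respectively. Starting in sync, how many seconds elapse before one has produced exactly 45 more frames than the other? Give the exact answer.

The gap grows by |60 − 60000/1001| = 60/1001 frames per second.
Time for a 45-frame gap: 45 ÷ (60/1001) = 750.75 s.

750.75 seconds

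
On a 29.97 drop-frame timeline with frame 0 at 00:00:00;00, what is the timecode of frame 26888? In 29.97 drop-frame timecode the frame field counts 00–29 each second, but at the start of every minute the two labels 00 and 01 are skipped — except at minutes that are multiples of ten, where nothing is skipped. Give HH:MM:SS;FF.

00:14:57;04

Ten DF minutes hold 17982 frames, so frame 26888 lies in block 1 (frames 17982–35963) with 8906 frames into that block.
The block's first minute is 1800 frames and the rest 1798 each; 8906 frames reaches minute 4, so 1 × 18 + 4 × 2 = 26 labels have been skipped so far.
Adding those back, label number 26888 + 26 = 26914 at 30 labels/s is 897 s + 4 f = 0 h 14 min 57 s frame 4, i.e. 00:14:57;04.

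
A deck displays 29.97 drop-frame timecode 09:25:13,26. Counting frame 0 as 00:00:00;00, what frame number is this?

As if non-drop at 30 labels/s: (9 × 3600 + 25 × 60 + 13) × 30 + 26 = 1017416.
Minute boundaries passed: 565; those not divisible by 10: 565 − 56 = 509; dropped labels = 2 × 509 = 1018.
Actual frame index = 1017416 − 1018 = 1016398.

1016398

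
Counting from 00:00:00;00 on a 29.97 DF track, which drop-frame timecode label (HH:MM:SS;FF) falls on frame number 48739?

Ten DF minutes hold 17982 frames, so frame 48739 lies in block 2 (frames 35964–53945) with 12775 frames into that block.
The block's first minute is 1800 frames and the rest 1798 each; 12775 frames reaches minute 7, so 2 × 18 + 7 × 2 = 50 labels have been skipped so far.
Adding those back, label number 48739 + 50 = 48789 at 30 labels/s is 1626 s + 9 f = 0 h 27 min 6 s frame 9, i.e. 00:27:06;09.

00:27:06;09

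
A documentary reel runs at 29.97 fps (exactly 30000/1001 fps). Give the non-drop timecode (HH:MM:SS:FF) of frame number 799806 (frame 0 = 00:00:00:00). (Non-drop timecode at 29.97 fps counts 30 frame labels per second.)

799806 ÷ 30 = 26660 full seconds, remainder 6 frames.
26660 s = 7 h 24 min 20 s.
Timecode: 07:24:20:06.

07:24:20:06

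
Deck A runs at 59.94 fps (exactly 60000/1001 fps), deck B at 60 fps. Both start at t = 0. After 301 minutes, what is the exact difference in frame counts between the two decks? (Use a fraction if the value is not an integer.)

301 min = 18060 s.
A emits 60000/1001 × 18060 = 154800000/143 frames; B emits 60 × 18060 = 1083600.
Difference = 154800/143 frames (≈ 1082.5175); B is ahead of A.

154800/143 frames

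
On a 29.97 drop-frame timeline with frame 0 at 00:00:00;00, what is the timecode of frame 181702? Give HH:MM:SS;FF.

Ten DF minutes hold 17982 frames, so frame 181702 lies in block 10 (frames 179820–197801) with 1882 frames into that block.
The block's first minute is 1800 frames and the rest 1798 each; 1882 frames reaches minute 1, so 10 × 18 + 1 × 2 = 182 labels have been skipped so far.
Adding those back, label number 181702 + 182 = 181884 at 30 labels/s is 6062 s + 24 f = 1 h 41 min 2 s frame 24, i.e. 01:41:02;24.

01:41:02;24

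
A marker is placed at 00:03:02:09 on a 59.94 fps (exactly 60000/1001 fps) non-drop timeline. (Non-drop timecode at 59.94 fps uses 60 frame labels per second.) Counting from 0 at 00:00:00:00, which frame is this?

frame 10929

Total seconds to the label: (0 × 3600 + 3 × 60 + 2) = 182.
Frame index = 182 × 60 + 9 = 10929.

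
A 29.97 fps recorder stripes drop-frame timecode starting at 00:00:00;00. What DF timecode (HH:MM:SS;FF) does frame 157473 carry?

01:27:34;11

Each 10-minute DF block holds 10 × 60 × 30 − 9 × 2 = 17982 frames. 157473 ÷ 17982 → 8 full blocks, remainder 13617.
Within the partial block the first minute is 1800 frames and each further minute 1798, so 7 further minute boundaries passed. Total skipped labels = 18 × 8 + 2 × 7 = 158.
Non-drop label index = 157473 + 158 = 157631; at 30 labels/s that is 01:27:34:11, i.e. DF 01:27:34;11.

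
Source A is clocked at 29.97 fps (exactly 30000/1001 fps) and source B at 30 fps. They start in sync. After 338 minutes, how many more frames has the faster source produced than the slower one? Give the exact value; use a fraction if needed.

46800/77 frames

338 min = 20280 s.
A emits 30000/1001 × 20280 = 46800000/77 frames; B emits 30 × 20280 = 608400.
Difference = 46800/77 frames (≈ 607.7922); B is ahead of A.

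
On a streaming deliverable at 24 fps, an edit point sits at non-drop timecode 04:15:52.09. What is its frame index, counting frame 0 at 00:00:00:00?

frame 368457

Total seconds to the label: (4 × 3600 + 15 × 60 + 52) = 15352.
Frame index = 15352 × 24 + 9 = 368457.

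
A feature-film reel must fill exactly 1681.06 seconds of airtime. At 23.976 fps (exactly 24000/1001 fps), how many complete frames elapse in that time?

Frames = 1681.06 × 24000/1001 = 40345440/1001 ≈ 40305.1349.
Complete frames: 40305.

40305 frames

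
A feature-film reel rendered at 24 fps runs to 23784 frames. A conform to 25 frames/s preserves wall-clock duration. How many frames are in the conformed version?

24775 frames

Target frames = source frames × (target rate / source rate) = 23784 × (25)/(24) = 23784 × 25/24 = 24775.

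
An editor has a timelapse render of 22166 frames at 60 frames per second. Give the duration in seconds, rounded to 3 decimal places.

Running time = 22166 × 1/60 = 11083/30 s ≈ 369.433 s.

369.433 seconds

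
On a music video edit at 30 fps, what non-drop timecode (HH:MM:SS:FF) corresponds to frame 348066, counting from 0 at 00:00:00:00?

348066 ÷ 30 = 11602 full seconds, remainder 6 frames.
11602 s = 3 h 13 min 22 s.
Timecode: 03:13:22:06.

03:13:22:06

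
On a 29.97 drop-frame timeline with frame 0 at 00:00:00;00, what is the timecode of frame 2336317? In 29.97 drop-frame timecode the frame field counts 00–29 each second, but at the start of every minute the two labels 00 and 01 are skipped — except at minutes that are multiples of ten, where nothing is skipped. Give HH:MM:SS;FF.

21:39:15;07

Ten DF minutes hold 17982 frames, so frame 2336317 lies in block 129 (frames 2319678–2337659) with 16639 frames into that block.
The block's first minute is 1800 frames and the rest 1798 each; 16639 frames reaches minute 9, so 129 × 18 + 9 × 2 = 2340 labels have been skipped so far.
Adding those back, label number 2336317 + 2340 = 2338657 at 30 labels/s is 77955 s + 7 f = 21 h 39 min 15 s frame 7, i.e. 21:39:15;07.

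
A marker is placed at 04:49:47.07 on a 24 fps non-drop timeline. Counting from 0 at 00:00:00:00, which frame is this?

Total seconds to the label: (4 × 3600 + 49 × 60 + 47) = 17387.
Frame index = 17387 × 24 + 7 = 417295.

frame 417295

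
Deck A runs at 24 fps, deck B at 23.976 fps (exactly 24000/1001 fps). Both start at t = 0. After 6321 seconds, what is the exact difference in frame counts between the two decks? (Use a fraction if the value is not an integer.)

21672/143 frames

A emits 24 × 6321 = 151704 frames; B emits 24000/1001 × 6321 = 21672000/143.
Difference = 21672/143 frames (≈ 151.5524); B is behind A.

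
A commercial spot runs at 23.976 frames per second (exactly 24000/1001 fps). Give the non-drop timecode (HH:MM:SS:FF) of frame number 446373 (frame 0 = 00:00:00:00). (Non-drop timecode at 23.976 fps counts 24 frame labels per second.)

05:09:58:21

446373 ÷ 24 = 18598 full seconds, remainder 21 frames.
18598 s = 5 h 9 min 58 s.
Timecode: 05:09:58:21.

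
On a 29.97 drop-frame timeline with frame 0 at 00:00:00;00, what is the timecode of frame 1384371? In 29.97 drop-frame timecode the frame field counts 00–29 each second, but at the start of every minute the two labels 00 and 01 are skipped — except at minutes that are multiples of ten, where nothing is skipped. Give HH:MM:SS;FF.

Each 10-minute DF block holds 10 × 60 × 30 − 9 × 2 = 17982 frames. 1384371 ÷ 17982 → 76 full blocks, remainder 17739.
Within the partial block the first minute is 1800 frames and each further minute 1798, so 9 further minute boundaries passed. Total skipped labels = 18 × 76 + 2 × 9 = 1386.
Non-drop label index = 1384371 + 1386 = 1385757; at 30 labels/s that is 12:49:51:27, i.e. DF 12:49:51;27.

12:49:51;27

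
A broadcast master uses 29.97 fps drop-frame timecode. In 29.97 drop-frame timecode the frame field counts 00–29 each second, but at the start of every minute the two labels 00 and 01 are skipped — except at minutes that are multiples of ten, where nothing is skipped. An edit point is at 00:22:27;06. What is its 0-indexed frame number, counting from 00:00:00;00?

Complete 10-minute blocks: 2, each 17982 frames → 35964.
Remaining 2 whole minutes in the current block: 1800 + 1 × 1798 = 3598 frames.
Within the current minute: 27 × 30 + 6 − 2 = 814 (labels ;00/;01 skipped at this minute). Total = 35964 + 3598 + 814 = 40376.

40376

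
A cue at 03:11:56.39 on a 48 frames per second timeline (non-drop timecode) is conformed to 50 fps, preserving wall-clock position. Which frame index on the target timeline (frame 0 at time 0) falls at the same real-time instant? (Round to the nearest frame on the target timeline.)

Source frame index: (3×3600 + 11×60 + 56) × 48 + 39 = 552807.
Real time: 552807 / (48) = 184269/16 s.
Target frame: (184269/16) × (50) = 4606725/8 ≈ 575840.625 → 575841.

frame 575841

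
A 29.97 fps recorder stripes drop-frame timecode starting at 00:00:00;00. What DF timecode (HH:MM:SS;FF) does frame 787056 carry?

Ten DF minutes hold 17982 frames, so frame 787056 lies in block 43 (frames 773226–791207) with 13830 frames into that block.
The block's first minute is 1800 frames and the rest 1798 each; 13830 frames reaches minute 7, so 43 × 18 + 7 × 2 = 788 labels have been skipped so far.
Adding those back, label number 787056 + 788 = 787844 at 30 labels/s is 26261 s + 14 f = 7 h 17 min 41 s frame 14, i.e. 07:17:41;14.

07:17:41;14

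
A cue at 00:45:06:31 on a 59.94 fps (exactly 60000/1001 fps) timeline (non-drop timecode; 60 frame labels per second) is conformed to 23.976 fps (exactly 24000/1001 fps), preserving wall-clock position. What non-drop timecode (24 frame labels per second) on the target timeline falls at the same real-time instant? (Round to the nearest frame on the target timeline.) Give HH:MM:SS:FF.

00:45:06:12

Source frame index: (0×3600 + 45×60 + 6) × 60 + 31 = 162391.
Real time: 162391 / (60000/1001) = 162553391/60000 s.
Target frame: (162553391/60000) × (24000/1001) = 324782/5 ≈ 64956.400 → 64956.
At 24 labels/s: frame 64956 → 00:45:06:12.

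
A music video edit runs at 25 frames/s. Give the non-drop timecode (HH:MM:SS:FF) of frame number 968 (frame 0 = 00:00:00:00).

00:00:38:18

968 ÷ 25 = 38 full seconds, remainder 18 frames.
38 s = 0 h 0 min 38 s.
Timecode: 00:00:38:18.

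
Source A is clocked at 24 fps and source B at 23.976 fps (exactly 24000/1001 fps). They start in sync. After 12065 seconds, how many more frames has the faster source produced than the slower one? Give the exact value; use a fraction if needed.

289560/1001 frames

A emits 24 × 12065 = 289560 frames; B emits 24000/1001 × 12065 = 289560000/1001.
Difference = 289560/1001 frames (≈ 289.2707); B is behind A.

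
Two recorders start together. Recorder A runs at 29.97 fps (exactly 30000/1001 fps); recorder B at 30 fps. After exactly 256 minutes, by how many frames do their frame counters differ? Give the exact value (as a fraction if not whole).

460800/1001 frames

256 min = 15360 s.
A emits 30000/1001 × 15360 = 460800000/1001 frames; B emits 30 × 15360 = 460800.
Difference = 460800/1001 frames (≈ 460.3397); B is ahead of A.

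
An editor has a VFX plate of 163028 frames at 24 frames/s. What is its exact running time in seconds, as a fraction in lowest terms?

Running time = 163028 ÷ (24) = 163028 × 1/24 = 40757/6 s.

40757/6 seconds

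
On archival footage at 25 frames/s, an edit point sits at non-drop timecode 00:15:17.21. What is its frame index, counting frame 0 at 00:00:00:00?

Total seconds to the label: (0 × 3600 + 15 × 60 + 17) = 917.
Frame index = 917 × 25 + 21 = 22946.

22946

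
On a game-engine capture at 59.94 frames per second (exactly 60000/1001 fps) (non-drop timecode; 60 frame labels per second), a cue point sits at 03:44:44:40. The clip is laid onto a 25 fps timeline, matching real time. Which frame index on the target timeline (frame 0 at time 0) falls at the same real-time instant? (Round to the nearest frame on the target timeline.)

Source frame index: (3×3600 + 44×60 + 44) × 60 + 40 = 809080.
Real time: 809080 / (60000/1001) = 20247227/1500 s.
Target frame: (20247227/1500) × (25) = 20247227/60 ≈ 337453.783 → 337454.

frame 337454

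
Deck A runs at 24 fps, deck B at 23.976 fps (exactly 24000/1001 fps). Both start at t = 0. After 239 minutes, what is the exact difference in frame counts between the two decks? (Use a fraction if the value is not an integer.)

239 min = 14340 s.
A emits 24 × 14340 = 344160 frames; B emits 24000/1001 × 14340 = 344160000/1001.
Difference = 344160/1001 frames (≈ 343.8162); B is behind A.

344160/1001 frames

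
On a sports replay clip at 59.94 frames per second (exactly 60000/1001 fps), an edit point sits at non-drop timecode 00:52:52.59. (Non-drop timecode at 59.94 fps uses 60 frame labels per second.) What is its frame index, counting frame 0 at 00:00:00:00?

190379

Total seconds to the label: (0 × 3600 + 52 × 60 + 52) = 3172.
Frame index = 3172 × 60 + 59 = 190379.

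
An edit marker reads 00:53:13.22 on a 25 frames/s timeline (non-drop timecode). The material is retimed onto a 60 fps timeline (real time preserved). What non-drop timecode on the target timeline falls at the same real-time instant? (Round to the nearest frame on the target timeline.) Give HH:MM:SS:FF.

Source frame index: (0×3600 + 53×60 + 13) × 25 + 22 = 79847.
Real time: 79847 / (25) = 79847/25 s.
Target frame: (79847/25) × (60) = 958164/5 ≈ 191632.800 → 191633.
At 60 labels/s: frame 191633 → 00:53:13:53.

00:53:13:53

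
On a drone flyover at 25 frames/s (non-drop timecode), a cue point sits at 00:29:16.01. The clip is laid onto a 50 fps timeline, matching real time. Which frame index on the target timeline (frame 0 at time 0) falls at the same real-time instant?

Source frame index: (0×3600 + 29×60 + 16) × 25 + 1 = 43901.
Real time: 43901 / (25) = 43901/25 s.
Target frame: (43901/25) × (50) = 87802.

frame 87802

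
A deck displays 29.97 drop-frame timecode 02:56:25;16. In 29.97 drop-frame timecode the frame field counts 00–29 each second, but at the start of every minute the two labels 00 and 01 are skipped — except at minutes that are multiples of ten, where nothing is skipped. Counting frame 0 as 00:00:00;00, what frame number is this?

As if non-drop at 30 labels/s: (2 × 3600 + 56 × 60 + 25) × 30 + 16 = 317566.
Minute boundaries passed: 176; those not divisible by 10: 176 − 17 = 159; dropped labels = 2 × 159 = 318.
Actual frame index = 317566 − 318 = 317248.

317248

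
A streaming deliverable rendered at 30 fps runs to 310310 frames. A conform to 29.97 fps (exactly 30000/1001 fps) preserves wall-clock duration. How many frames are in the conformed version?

Target frames = source frames × (target rate / source rate) = 310310 × (30000/1001)/(30) = 310310 × 1000/1001 = 310000.

310000 frames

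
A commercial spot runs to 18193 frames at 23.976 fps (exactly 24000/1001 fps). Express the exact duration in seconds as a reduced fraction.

18211193/24000 seconds

Running time = 18193 ÷ (24000/1001) = 18193 × 1001/24000 = 18211193/24000 s.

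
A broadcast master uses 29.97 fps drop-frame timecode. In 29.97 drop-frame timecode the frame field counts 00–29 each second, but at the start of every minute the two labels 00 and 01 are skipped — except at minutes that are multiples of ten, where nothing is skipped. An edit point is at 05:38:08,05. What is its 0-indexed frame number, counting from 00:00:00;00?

Complete 10-minute blocks: 33, each 17982 frames → 593406.
Remaining 8 whole minutes in the current block: 1800 + 7 × 1798 = 14386 frames.
Within the current minute: 8 × 30 + 5 − 2 = 243 (labels ;00/;01 skipped at this minute). Total = 593406 + 14386 + 243 = 608035.

608035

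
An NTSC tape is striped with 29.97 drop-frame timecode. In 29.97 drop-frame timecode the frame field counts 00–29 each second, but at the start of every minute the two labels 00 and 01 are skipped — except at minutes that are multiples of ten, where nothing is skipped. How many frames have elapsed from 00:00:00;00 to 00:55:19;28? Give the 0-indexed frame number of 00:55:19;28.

99498

As if non-drop at 30 labels/s: (0 × 3600 + 55 × 60 + 19) × 30 + 28 = 99598.
Minute boundaries passed: 55; those not divisible by 10: 55 − 5 = 50; dropped labels = 2 × 50 = 100.
Actual frame index = 99598 − 100 = 99498.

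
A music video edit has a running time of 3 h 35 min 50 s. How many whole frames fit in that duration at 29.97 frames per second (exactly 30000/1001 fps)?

388111 frames

3 h 35 min 50 s = 12950 s.
Frames = 12950 × 30000/1001 = 55500000/143 ≈ 388111.8881.
Complete frames: 388111.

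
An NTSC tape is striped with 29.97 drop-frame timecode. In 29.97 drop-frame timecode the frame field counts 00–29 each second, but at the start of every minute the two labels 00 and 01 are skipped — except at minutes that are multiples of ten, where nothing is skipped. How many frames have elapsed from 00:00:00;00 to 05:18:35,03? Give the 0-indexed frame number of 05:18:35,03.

As if non-drop at 30 labels/s: (5 × 3600 + 18 × 60 + 35) × 30 + 3 = 573453.
Minute boundaries passed: 318; those not divisible by 10: 318 − 31 = 287; dropped labels = 2 × 287 = 574.
Actual frame index = 573453 − 574 = 572879.

572879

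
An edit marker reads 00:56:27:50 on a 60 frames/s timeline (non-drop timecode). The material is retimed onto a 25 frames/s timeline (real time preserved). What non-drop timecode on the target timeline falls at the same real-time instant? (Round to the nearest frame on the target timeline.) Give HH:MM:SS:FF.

Source frame index: (0×3600 + 56×60 + 27) × 60 + 50 = 203270.
Real time: 203270 / (60) = 20327/6 s.
Target frame: (20327/6) × (25) = 508175/6 ≈ 84695.833 → 84696.
At 25 labels/s: frame 84696 → 00:56:27:21.

00:56:27:21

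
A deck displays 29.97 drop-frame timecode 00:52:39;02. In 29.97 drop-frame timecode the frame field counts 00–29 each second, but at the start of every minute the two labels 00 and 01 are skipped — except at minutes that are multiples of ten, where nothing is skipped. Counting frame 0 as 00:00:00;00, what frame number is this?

As if non-drop at 30 labels/s: (0 × 3600 + 52 × 60 + 39) × 30 + 2 = 94772.
Minute boundaries passed: 52; those not divisible by 10: 52 − 5 = 47; dropped labels = 2 × 47 = 94.
Actual frame index = 94772 − 94 = 94678.

94678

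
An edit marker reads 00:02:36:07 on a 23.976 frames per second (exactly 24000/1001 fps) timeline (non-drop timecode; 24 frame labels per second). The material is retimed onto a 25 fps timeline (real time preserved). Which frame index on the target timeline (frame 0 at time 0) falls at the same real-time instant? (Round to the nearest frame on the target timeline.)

frame 3911

Source frame index: (0×3600 + 2×60 + 36) × 24 + 7 = 3751.
Real time: 3751 / (24000/1001) = 3754751/24000 s.
Target frame: (3754751/24000) × (25) = 3754751/960 ≈ 3911.199 → 3911.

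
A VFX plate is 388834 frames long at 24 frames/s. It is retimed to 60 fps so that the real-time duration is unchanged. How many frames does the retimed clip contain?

Target frames = source frames × (target rate / source rate) = 388834 × (60)/(24) = 388834 × 5/2 = 972085.

972085 frames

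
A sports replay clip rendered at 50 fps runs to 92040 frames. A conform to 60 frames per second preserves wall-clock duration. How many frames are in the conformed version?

Target frames = source frames × (target rate / source rate) = 92040 × (60)/(50) = 92040 × 6/5 = 110448.

110448 frames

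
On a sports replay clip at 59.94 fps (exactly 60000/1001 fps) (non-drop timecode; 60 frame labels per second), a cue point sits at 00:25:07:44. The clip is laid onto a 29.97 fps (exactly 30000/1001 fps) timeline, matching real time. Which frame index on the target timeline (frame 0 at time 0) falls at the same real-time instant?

frame 45232

Source frame index: (0×3600 + 25×60 + 7) × 60 + 44 = 90464.
Real time: 90464 / (60000/1001) = 2829827/1875 s.
Target frame: (2829827/1875) × (30000/1001) = 45232.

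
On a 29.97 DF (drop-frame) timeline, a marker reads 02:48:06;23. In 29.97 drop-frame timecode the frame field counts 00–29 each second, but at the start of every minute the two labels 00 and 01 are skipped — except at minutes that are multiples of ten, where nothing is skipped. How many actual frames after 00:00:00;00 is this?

Complete 10-minute blocks: 16, each 17982 frames → 287712.
Remaining 8 whole minutes in the current block: 1800 + 7 × 1798 = 14386 frames.
Within the current minute: 6 × 30 + 23 − 2 = 201 (labels ;00/;01 skipped at this minute). Total = 287712 + 14386 + 201 = 302299.

302299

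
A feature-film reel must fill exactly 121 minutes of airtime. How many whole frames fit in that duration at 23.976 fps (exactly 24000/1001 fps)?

174065 frames

121 min = 7260 s.
Frames = 7260 × 24000/1001 = 15840000/91 ≈ 174065.9341.
Complete frames: 174065.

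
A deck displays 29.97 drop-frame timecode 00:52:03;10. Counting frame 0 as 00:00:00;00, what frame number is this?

Complete 10-minute blocks: 5, each 17982 frames → 89910.
Remaining 2 whole minutes in the current block: 1800 + 1 × 1798 = 3598 frames.
Within the current minute: 3 × 30 + 10 − 2 = 98 (labels ;00/;01 skipped at this minute). Total = 89910 + 3598 + 98 = 93606.

93606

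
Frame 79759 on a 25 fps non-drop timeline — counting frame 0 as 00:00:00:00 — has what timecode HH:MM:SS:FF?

00:53:10:09

79759 ÷ 25 = 3190 full seconds, remainder 9 frames.
3190 s = 0 h 53 min 10 s.
Timecode: 00:53:10:09.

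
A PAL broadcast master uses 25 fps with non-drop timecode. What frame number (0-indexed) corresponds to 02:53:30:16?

Total seconds to the label: (2 × 3600 + 53 × 60 + 30) = 10410.
Frame index = 10410 × 25 + 16 = 260266.

frame 260266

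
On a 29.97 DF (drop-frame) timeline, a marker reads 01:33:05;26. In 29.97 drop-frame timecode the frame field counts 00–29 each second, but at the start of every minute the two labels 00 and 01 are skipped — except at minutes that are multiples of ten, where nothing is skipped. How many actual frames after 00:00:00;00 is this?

167408

As if non-drop at 30 labels/s: (1 × 3600 + 33 × 60 + 5) × 30 + 26 = 167576.
Minute boundaries passed: 93; those not divisible by 10: 93 − 9 = 84; dropped labels = 2 × 84 = 168.
Actual frame index = 167576 − 168 = 167408.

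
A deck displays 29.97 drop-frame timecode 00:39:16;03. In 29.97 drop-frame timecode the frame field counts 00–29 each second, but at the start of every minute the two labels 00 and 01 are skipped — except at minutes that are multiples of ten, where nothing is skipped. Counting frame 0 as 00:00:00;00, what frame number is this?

70611

Complete 10-minute blocks: 3, each 17982 frames → 53946.
Remaining 9 whole minutes in the current block: 1800 + 8 × 1798 = 16184 frames.
Within the current minute: 16 × 30 + 3 − 2 = 481 (labels ;00/;01 skipped at this minute). Total = 53946 + 16184 + 481 = 70611.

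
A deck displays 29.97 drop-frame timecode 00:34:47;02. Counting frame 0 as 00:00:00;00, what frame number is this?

62550

Complete 10-minute blocks: 3, each 17982 frames → 53946.
Remaining 4 whole minutes in the current block: 1800 + 3 × 1798 = 7194 frames.
Within the current minute: 47 × 30 + 2 − 2 = 1410 (labels ;00/;01 skipped at this minute). Total = 53946 + 7194 + 1410 = 62550.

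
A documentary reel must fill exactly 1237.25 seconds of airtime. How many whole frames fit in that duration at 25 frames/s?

30931 frames

Frames = 1237.25 × 25 = 123725/4 ≈ 30931.2500.
Complete frames: 30931.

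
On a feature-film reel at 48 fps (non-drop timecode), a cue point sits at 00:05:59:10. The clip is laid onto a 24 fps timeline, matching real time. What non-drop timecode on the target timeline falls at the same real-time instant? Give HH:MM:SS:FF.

Source frame index: (0×3600 + 5×60 + 59) × 48 + 10 = 17242.
Real time: 17242 / (48) = 8621/24 s.
Target frame: (8621/24) × (24) = 8621.
At 24 labels/s: frame 8621 → 00:05:59:05.

00:05:59:05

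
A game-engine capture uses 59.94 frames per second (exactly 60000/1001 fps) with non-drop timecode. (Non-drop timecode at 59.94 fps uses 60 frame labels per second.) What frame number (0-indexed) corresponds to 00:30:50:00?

111000

Total seconds to the label: (0 × 3600 + 30 × 60 + 50) = 1850.
Frame index = 1850 × 60 + 0 = 111000.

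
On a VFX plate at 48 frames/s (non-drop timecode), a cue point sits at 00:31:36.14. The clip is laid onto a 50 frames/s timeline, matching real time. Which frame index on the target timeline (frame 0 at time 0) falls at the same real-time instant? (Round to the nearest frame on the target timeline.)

Source frame index: (0×3600 + 31×60 + 36) × 48 + 14 = 91022.
Real time: 91022 / (48) = 45511/24 s.
Target frame: (45511/24) × (50) = 1137775/12 ≈ 94814.583 → 94815.

frame 94815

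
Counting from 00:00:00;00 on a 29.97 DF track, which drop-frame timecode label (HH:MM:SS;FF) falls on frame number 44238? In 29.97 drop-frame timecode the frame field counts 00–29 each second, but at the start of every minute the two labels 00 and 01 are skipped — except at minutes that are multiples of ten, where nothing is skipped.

Ten DF minutes hold 17982 frames, so frame 44238 lies in block 2 (frames 35964–53945) with 8274 frames into that block.
The block's first minute is 1800 frames and the rest 1798 each; 8274 frames reaches minute 4, so 2 × 18 + 4 × 2 = 44 labels have been skipped so far.
Adding those back, label number 44238 + 44 = 44282 at 30 labels/s is 1476 s + 2 f = 0 h 24 min 36 s frame 2, i.e. 00:24:36;02.

00:24:36;02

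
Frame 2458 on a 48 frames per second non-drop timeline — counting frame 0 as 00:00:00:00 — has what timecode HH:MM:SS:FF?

00:00:51:10

2458 ÷ 48 = 51 full seconds, remainder 10 frames.
51 s = 0 h 0 min 51 s.
Timecode: 00:00:51:10.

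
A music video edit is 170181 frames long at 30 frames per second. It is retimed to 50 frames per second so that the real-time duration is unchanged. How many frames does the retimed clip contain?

283635 frames

Target frames = source frames × (target rate / source rate) = 170181 × (50)/(30) = 170181 × 5/3 = 283635.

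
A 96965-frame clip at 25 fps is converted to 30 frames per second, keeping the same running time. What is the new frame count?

Target frames = source frames × (target rate / source rate) = 96965 × (30)/(25) = 96965 × 6/5 = 116358.

116358 frames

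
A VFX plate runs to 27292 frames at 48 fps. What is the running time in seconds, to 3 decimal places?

Running time = 27292 × 1/48 = 6823/12 s ≈ 568.583 s.

568.583 seconds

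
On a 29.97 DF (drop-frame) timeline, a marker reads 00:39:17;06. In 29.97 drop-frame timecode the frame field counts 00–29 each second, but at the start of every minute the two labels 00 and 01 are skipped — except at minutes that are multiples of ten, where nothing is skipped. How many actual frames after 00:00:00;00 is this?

70644

Complete 10-minute blocks: 3, each 17982 frames → 53946.
Remaining 9 whole minutes in the current block: 1800 + 8 × 1798 = 16184 frames.
Within the current minute: 17 × 30 + 6 − 2 = 514 (labels ;00/;01 skipped at this minute). Total = 53946 + 16184 + 514 = 70644.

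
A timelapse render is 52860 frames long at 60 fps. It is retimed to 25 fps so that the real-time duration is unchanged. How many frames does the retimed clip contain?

Target frames = source frames × (target rate / source rate) = 52860 × (25)/(60) = 52860 × 5/12 = 22025.

22025 frames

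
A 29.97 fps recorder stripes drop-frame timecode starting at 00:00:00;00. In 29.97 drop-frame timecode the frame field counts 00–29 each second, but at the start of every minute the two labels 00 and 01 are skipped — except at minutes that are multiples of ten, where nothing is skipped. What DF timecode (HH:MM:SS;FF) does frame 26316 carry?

Each 10-minute DF block holds 10 × 60 × 30 − 9 × 2 = 17982 frames. 26316 ÷ 17982 → 1 full block, remainder 8334.
Within the partial block the first minute is 1800 frames and each further minute 1798, so 4 further minute boundaries passed. Total skipped labels = 18 × 1 + 2 × 4 = 26.
Non-drop label index = 26316 + 26 = 26342; at 30 labels/s that is 00:14:38:02, i.e. DF 00:14:38;02.

00:14:38;02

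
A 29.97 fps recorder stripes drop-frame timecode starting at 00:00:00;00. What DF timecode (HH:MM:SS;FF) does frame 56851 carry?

Each 10-minute DF block holds 10 × 60 × 30 − 9 × 2 = 17982 frames. 56851 ÷ 17982 → 3 full blocks, remainder 2905.
Within the partial block the first minute is 1800 frames and each further minute 1798, so 1 further minute boundary passed. Total skipped labels = 18 × 3 + 2 × 1 = 56.
Non-drop label index = 56851 + 56 = 56907; at 30 labels/s that is 00:31:36:27, i.e. DF 00:31:36;27.

00:31:36;27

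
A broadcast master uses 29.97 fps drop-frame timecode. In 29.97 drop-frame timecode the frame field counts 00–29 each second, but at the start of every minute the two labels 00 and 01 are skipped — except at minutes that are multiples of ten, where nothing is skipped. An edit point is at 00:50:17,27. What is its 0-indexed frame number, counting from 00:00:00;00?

As if non-drop at 30 labels/s: (0 × 3600 + 50 × 60 + 17) × 30 + 27 = 90537.
Minute boundaries passed: 50; those not divisible by 10: 50 − 5 = 45; dropped labels = 2 × 45 = 90.
Actual frame index = 90537 − 90 = 90447.

90447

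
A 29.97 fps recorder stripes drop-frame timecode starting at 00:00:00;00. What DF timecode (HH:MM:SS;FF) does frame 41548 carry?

Ten DF minutes hold 17982 frames, so frame 41548 lies in block 2 (frames 35964–53945) with 5584 frames into that block.
The block's first minute is 1800 frames and the rest 1798 each; 5584 frames reaches minute 3, so 2 × 18 + 3 × 2 = 42 labels have been skipped so far.
Adding those back, label number 41548 + 42 = 41590 at 30 labels/s is 1386 s + 10 f = 0 h 23 min 6 s frame 10, i.e. 00:23:06;10.

00:23:06;10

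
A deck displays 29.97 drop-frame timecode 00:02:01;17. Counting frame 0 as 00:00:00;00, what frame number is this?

Complete 10-minute blocks: 0, each 17982 frames → 0.
Remaining 2 whole minutes in the current block: 1800 + 1 × 1798 = 3598 frames.
Within the current minute: 1 × 30 + 17 − 2 = 45 (labels ;00/;01 skipped at this minute). Total = 0 + 3598 + 45 = 3643.

3643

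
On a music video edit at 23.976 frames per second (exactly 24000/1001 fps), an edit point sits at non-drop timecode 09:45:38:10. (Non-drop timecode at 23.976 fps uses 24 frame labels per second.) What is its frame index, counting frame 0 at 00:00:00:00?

Total seconds to the label: (9 × 3600 + 45 × 60 + 38) = 35138.
Frame index = 35138 × 24 + 10 = 843322.

843322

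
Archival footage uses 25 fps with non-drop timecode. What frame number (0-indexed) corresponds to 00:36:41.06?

Total seconds to the label: (0 × 3600 + 36 × 60 + 41) = 2201.
Frame index = 2201 × 25 + 6 = 55031.

frame 55031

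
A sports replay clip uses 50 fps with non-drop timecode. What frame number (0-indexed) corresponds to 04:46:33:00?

Total seconds to the label: (4 × 3600 + 46 × 60 + 33) = 17193.
Frame index = 17193 × 50 + 0 = 859650.

859650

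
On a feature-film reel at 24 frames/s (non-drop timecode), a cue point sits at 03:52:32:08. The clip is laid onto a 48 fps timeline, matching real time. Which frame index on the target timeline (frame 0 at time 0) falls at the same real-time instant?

frame 669712

Source frame index: (3×3600 + 52×60 + 32) × 24 + 8 = 334856.
Real time: 334856 / (24) = 41857/3 s.
Target frame: (41857/3) × (48) = 669712.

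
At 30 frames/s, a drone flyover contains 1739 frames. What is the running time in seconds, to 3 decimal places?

57.967 seconds

Running time = 1739 × 1/30 = 1739/30 s ≈ 57.967 s.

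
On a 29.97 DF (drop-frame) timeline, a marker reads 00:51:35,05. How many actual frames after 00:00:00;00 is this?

92763

As if non-drop at 30 labels/s: (0 × 3600 + 51 × 60 + 35) × 30 + 5 = 92855.
Minute boundaries passed: 51; those not divisible by 10: 51 − 5 = 46; dropped labels = 2 × 46 = 92.
Actual frame index = 92855 − 92 = 92763.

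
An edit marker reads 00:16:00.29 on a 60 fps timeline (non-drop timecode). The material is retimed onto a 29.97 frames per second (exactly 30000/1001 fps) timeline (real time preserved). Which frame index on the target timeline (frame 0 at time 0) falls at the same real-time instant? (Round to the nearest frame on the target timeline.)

Source frame index: (0×3600 + 16×60 + 0) × 60 + 29 = 57629.
Real time: 57629 / (60) = 57629/60 s.
Target frame: (57629/60) × (30000/1001) = 201500/7 ≈ 28785.714 → 28786.

frame 28786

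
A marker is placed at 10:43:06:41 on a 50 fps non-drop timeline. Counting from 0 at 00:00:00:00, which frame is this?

1929341

Total seconds to the label: (10 × 3600 + 43 × 60 + 6) = 38586.
Frame index = 38586 × 50 + 41 = 1929341.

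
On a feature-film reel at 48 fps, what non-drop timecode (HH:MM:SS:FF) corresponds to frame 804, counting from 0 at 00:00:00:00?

00:00:16:36

804 ÷ 48 = 16 full seconds, remainder 36 frames.
16 s = 0 h 0 min 16 s.
Timecode: 00:00:16:36.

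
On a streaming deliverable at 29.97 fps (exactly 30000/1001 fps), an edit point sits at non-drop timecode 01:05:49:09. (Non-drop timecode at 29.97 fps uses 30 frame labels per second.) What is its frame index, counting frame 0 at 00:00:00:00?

118479

Total seconds to the label: (1 × 3600 + 5 × 60 + 49) = 3949.
Frame index = 3949 × 30 + 9 = 118479.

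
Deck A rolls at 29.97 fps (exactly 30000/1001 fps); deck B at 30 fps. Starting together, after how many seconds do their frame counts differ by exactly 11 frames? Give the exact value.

11011/30 seconds

The gap grows by |30 − 30000/1001| = 30/1001 frames per second.
Time for a 11-frame gap: 11 ÷ (30/1001) = 11011/30 s.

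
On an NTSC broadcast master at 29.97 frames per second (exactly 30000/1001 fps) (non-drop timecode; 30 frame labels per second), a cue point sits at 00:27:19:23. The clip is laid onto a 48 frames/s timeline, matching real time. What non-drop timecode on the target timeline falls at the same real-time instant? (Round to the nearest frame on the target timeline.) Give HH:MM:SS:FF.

00:27:21:20

Source frame index: (0×3600 + 27×60 + 19) × 30 + 23 = 49193.
Real time: 49193 / (30000/1001) = 49242193/30000 s.
Target frame: (49242193/30000) × (48) = 49242193/625 ≈ 78787.509 → 78788.
At 48 labels/s: frame 78788 → 00:27:21:20.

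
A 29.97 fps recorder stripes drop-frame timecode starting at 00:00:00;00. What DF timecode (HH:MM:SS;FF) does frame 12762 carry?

Ten DF minutes hold 17982 frames, so frame 12762 lies in block 0 (frames 0–17981) with 12762 frames into that block.
The block's first minute is 1800 frames and the rest 1798 each; 12762 frames reaches minute 7, so 0 × 18 + 7 × 2 = 14 labels have been skipped so far.
Adding those back, label number 12762 + 14 = 12776 at 30 labels/s is 425 s + 26 f = 0 h 7 min 5 s frame 26, i.e. 00:07:05;26.

00:07:05;26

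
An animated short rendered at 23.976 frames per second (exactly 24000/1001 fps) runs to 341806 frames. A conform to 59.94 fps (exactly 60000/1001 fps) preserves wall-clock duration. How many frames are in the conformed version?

Target frames = source frames × (target rate / source rate) = 341806 × (60000/1001)/(24000/1001) = 341806 × 5/2 = 854515.

854515 frames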